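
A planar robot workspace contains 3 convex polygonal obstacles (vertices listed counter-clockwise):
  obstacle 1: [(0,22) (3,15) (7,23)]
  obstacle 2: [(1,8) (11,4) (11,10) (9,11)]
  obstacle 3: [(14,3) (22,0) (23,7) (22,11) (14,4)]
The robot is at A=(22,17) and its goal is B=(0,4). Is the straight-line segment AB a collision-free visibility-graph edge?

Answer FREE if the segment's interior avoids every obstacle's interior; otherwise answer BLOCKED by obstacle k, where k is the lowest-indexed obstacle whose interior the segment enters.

BLOCKED by obstacle 2

Obstacle 1 [(0,22) (3,15) (7,23)]:
  edge (0,22)–(3,15): clear
  edge (3,15)–(7,23): clear
  edge (7,23)–(0,22): clear
  midpoint (11,21/2) outside
  → clear
Obstacle 2 [(1,8) (11,4) (11,10) (9,11)]:
  edge (1,8)–(11,4): crosses AB
  edge (11,4)–(11,10): clear
  edge (11,10)–(9,11): crosses AB
  edge (9,11)–(1,8): clear
  → BLOCKED
Obstacle 3 [(14,3) (22,0) (23,7) (22,11) (14,4)]:
  edge (14,3)–(22,0): clear
  edge (22,0)–(23,7): clear
  edge (23,7)–(22,11): clear
  edge (22,11)–(14,4): clear
  edge (14,4)–(14,3): clear
  midpoint (11,21/2) outside
  → clear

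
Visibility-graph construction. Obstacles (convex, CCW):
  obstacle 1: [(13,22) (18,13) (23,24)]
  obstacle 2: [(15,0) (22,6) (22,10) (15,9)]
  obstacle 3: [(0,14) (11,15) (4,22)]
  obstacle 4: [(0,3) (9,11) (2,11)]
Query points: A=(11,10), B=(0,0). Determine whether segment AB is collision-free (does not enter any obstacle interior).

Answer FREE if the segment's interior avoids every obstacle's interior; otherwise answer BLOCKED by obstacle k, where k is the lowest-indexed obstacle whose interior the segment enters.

FREE

Obstacle 1 [(13,22) (18,13) (23,24)]:
  edge (13,22)–(18,13): clear
  edge (18,13)–(23,24): clear
  edge (23,24)–(13,22): clear
  midpoint (11/2,5) outside
  → clear
Obstacle 2 [(15,0) (22,6) (22,10) (15,9)]:
  edge (15,0)–(22,6): clear
  edge (22,6)–(22,10): clear
  edge (22,10)–(15,9): clear
  edge (15,9)–(15,0): clear
  midpoint (11/2,5) outside
  → clear
Obstacle 3 [(0,14) (11,15) (4,22)]:
  edge (0,14)–(11,15): clear
  edge (11,15)–(4,22): clear
  edge (4,22)–(0,14): clear
  midpoint (11/2,5) outside
  → clear
Obstacle 4 [(0,3) (9,11) (2,11)]:
  edge (0,3)–(9,11): clear
  edge (9,11)–(2,11): clear
  edge (2,11)–(0,3): clear
  midpoint (11/2,5) outside
  → clear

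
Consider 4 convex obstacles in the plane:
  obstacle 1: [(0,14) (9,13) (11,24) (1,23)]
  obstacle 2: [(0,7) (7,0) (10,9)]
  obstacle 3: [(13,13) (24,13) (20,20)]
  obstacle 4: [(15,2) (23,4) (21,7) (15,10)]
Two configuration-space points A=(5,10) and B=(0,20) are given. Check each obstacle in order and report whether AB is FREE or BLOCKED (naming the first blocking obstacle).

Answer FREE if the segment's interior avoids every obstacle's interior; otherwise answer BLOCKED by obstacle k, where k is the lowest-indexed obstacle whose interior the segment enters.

BLOCKED by obstacle 1

Obstacle 1 [(0,14) (9,13) (11,24) (1,23)]:
  edge (0,14)–(9,13): crosses AB
  edge (9,13)–(11,24): clear
  edge (11,24)–(1,23): clear
  edge (1,23)–(0,14): crosses AB
  → BLOCKED
Obstacle 2 [(0,7) (7,0) (10,9)]:
  edge (0,7)–(7,0): clear
  edge (7,0)–(10,9): clear
  edge (10,9)–(0,7): clear
  midpoint (5/2,15) outside
  → clear
Obstacle 3 [(13,13) (24,13) (20,20)]:
  edge (13,13)–(24,13): clear
  edge (24,13)–(20,20): clear
  edge (20,20)–(13,13): clear
  midpoint (5/2,15) outside
  → clear
Obstacle 4 [(15,2) (23,4) (21,7) (15,10)]:
  edge (15,2)–(23,4): clear
  edge (23,4)–(21,7): clear
  edge (21,7)–(15,10): clear
  edge (15,10)–(15,2): clear
  midpoint (5/2,15) outside
  → clear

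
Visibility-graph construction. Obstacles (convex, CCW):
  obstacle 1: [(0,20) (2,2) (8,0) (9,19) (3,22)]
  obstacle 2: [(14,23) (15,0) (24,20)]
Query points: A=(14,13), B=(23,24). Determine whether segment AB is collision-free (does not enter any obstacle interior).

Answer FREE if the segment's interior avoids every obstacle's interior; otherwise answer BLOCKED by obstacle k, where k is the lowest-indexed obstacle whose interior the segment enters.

BLOCKED by obstacle 2

Obstacle 1 [(0,20) (2,2) (8,0) (9,19) (3,22)]:
  edge (0,20)–(2,2): clear
  edge (2,2)–(8,0): clear
  edge (8,0)–(9,19): clear
  edge (9,19)–(3,22): clear
  edge (3,22)–(0,20): clear
  midpoint (37/2,37/2) outside
  → clear
Obstacle 2 [(14,23) (15,0) (24,20)]:
  edge (14,23)–(15,0): crosses AB
  edge (15,0)–(24,20): clear
  edge (24,20)–(14,23): crosses AB
  → BLOCKED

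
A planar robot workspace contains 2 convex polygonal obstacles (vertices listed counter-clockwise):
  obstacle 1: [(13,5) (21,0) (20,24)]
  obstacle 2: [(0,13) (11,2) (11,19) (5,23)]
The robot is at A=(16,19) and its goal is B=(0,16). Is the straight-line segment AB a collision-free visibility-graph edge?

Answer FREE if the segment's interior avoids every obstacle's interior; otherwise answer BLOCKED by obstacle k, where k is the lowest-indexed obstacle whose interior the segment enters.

Obstacle 1 [(13,5) (21,0) (20,24)]:
  edge (13,5)–(21,0): clear
  edge (21,0)–(20,24): clear
  edge (20,24)–(13,5): clear
  midpoint (8,35/2) outside
  → clear
Obstacle 2 [(0,13) (11,2) (11,19) (5,23)]:
  edge (0,13)–(11,2): clear
  edge (11,2)–(11,19): crosses AB
  edge (11,19)–(5,23): clear
  edge (5,23)–(0,13): crosses AB
  → BLOCKED

BLOCKED by obstacle 2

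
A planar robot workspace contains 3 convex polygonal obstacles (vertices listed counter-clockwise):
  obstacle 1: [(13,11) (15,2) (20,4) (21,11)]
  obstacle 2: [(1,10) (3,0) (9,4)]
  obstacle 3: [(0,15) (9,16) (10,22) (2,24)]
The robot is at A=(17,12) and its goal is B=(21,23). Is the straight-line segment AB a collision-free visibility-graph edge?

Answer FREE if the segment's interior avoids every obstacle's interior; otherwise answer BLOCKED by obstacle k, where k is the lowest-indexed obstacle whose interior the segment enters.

FREE

Obstacle 1 [(13,11) (15,2) (20,4) (21,11)]:
  edge (13,11)–(15,2): clear
  edge (15,2)–(20,4): clear
  edge (20,4)–(21,11): clear
  edge (21,11)–(13,11): clear
  midpoint (19,35/2) outside
  → clear
Obstacle 2 [(1,10) (3,0) (9,4)]:
  edge (1,10)–(3,0): clear
  edge (3,0)–(9,4): clear
  edge (9,4)–(1,10): clear
  midpoint (19,35/2) outside
  → clear
Obstacle 3 [(0,15) (9,16) (10,22) (2,24)]:
  edge (0,15)–(9,16): clear
  edge (9,16)–(10,22): clear
  edge (10,22)–(2,24): clear
  edge (2,24)–(0,15): clear
  midpoint (19,35/2) outside
  → clear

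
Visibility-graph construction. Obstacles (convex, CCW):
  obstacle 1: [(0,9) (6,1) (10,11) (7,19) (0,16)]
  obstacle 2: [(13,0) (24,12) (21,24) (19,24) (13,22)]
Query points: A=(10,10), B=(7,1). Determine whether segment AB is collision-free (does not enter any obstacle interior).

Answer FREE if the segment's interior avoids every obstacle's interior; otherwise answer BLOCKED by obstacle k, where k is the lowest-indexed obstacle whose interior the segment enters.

FREE

Obstacle 1 [(0,9) (6,1) (10,11) (7,19) (0,16)]:
  edge (0,9)–(6,1): clear
  edge (6,1)–(10,11): clear
  edge (10,11)–(7,19): clear
  edge (7,19)–(0,16): clear
  edge (0,16)–(0,9): clear
  midpoint (17/2,11/2) outside
  → clear
Obstacle 2 [(13,0) (24,12) (21,24) (19,24) (13,22)]:
  edge (13,0)–(24,12): clear
  edge (24,12)–(21,24): clear
  edge (21,24)–(19,24): clear
  edge (19,24)–(13,22): clear
  edge (13,22)–(13,0): clear
  midpoint (17/2,11/2) outside
  → clear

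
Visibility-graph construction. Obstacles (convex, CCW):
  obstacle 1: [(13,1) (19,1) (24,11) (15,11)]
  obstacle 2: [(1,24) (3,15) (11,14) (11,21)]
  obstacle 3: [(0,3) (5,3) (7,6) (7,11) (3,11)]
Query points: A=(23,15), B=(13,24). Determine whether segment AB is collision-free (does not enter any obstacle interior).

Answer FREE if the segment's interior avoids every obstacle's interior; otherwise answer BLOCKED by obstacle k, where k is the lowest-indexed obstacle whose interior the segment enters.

Obstacle 1 [(13,1) (19,1) (24,11) (15,11)]:
  edge (13,1)–(19,1): clear
  edge (19,1)–(24,11): clear
  edge (24,11)–(15,11): clear
  edge (15,11)–(13,1): clear
  midpoint (18,39/2) outside
  → clear
Obstacle 2 [(1,24) (3,15) (11,14) (11,21)]:
  edge (1,24)–(3,15): clear
  edge (3,15)–(11,14): clear
  edge (11,14)–(11,21): clear
  edge (11,21)–(1,24): clear
  midpoint (18,39/2) outside
  → clear
Obstacle 3 [(0,3) (5,3) (7,6) (7,11) (3,11)]:
  edge (0,3)–(5,3): clear
  edge (5,3)–(7,6): clear
  edge (7,6)–(7,11): clear
  edge (7,11)–(3,11): clear
  edge (3,11)–(0,3): clear
  midpoint (18,39/2) outside
  → clear

FREE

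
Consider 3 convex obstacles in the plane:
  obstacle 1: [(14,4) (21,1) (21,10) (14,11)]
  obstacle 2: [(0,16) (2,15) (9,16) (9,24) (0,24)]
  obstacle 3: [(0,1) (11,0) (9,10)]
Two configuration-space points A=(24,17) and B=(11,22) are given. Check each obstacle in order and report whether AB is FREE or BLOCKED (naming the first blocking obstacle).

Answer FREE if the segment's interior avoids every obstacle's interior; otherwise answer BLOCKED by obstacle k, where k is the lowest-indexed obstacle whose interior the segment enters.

FREE

Obstacle 1 [(14,4) (21,1) (21,10) (14,11)]:
  edge (14,4)–(21,1): clear
  edge (21,1)–(21,10): clear
  edge (21,10)–(14,11): clear
  edge (14,11)–(14,4): clear
  midpoint (35/2,39/2) outside
  → clear
Obstacle 2 [(0,16) (2,15) (9,16) (9,24) (0,24)]:
  edge (0,16)–(2,15): clear
  edge (2,15)–(9,16): clear
  edge (9,16)–(9,24): clear
  edge (9,24)–(0,24): clear
  edge (0,24)–(0,16): clear
  midpoint (35/2,39/2) outside
  → clear
Obstacle 3 [(0,1) (11,0) (9,10)]:
  edge (0,1)–(11,0): clear
  edge (11,0)–(9,10): clear
  edge (9,10)–(0,1): clear
  midpoint (35/2,39/2) outside
  → clear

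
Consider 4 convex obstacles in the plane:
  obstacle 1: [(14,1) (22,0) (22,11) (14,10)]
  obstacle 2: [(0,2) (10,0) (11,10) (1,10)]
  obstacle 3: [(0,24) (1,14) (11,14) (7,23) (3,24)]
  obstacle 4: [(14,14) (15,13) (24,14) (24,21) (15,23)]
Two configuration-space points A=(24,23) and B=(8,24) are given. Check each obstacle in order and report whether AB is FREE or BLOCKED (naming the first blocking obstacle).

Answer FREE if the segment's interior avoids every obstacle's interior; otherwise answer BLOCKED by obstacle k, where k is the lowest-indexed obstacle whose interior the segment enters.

Obstacle 1 [(14,1) (22,0) (22,11) (14,10)]:
  edge (14,1)–(22,0): clear
  edge (22,0)–(22,11): clear
  edge (22,11)–(14,10): clear
  edge (14,10)–(14,1): clear
  midpoint (16,47/2) outside
  → clear
Obstacle 2 [(0,2) (10,0) (11,10) (1,10)]:
  edge (0,2)–(10,0): clear
  edge (10,0)–(11,10): clear
  edge (11,10)–(1,10): clear
  edge (1,10)–(0,2): clear
  midpoint (16,47/2) outside
  → clear
Obstacle 3 [(0,24) (1,14) (11,14) (7,23) (3,24)]:
  edge (0,24)–(1,14): clear
  edge (1,14)–(11,14): clear
  edge (11,14)–(7,23): clear
  edge (7,23)–(3,24): clear
  edge (3,24)–(0,24): clear
  midpoint (16,47/2) outside
  → clear
Obstacle 4 [(14,14) (15,13) (24,14) (24,21) (15,23)]:
  edge (14,14)–(15,13): clear
  edge (15,13)–(24,14): clear
  edge (24,14)–(24,21): clear
  edge (24,21)–(15,23): clear
  edge (15,23)–(14,14): clear
  midpoint (16,47/2) outside
  → clear

FREE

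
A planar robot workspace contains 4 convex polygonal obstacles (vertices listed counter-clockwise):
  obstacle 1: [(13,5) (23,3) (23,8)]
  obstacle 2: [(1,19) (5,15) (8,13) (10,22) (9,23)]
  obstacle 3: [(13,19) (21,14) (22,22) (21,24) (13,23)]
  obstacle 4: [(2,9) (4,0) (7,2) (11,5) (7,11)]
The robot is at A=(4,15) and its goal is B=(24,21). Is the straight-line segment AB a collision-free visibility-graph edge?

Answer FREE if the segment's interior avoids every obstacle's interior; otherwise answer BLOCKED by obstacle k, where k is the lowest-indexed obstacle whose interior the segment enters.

BLOCKED by obstacle 2

Obstacle 1 [(13,5) (23,3) (23,8)]:
  edge (13,5)–(23,3): clear
  edge (23,3)–(23,8): clear
  edge (23,8)–(13,5): clear
  midpoint (14,18) outside
  → clear
Obstacle 2 [(1,19) (5,15) (8,13) (10,22) (9,23)]:
  edge (1,19)–(5,15): crosses AB
  edge (5,15)–(8,13): clear
  edge (8,13)–(10,22): crosses AB
  edge (10,22)–(9,23): clear
  edge (9,23)–(1,19): clear
  → BLOCKED
Obstacle 3 [(13,19) (21,14) (22,22) (21,24) (13,23)]:
  edge (13,19)–(21,14): crosses AB
  edge (21,14)–(22,22): crosses AB
  edge (22,22)–(21,24): clear
  edge (21,24)–(13,23): clear
  edge (13,23)–(13,19): clear
  → BLOCKED
Obstacle 4 [(2,9) (4,0) (7,2) (11,5) (7,11)]:
  edge (2,9)–(4,0): clear
  edge (4,0)–(7,2): clear
  edge (7,2)–(11,5): clear
  edge (11,5)–(7,11): clear
  edge (7,11)–(2,9): clear
  midpoint (14,18) outside
  → clear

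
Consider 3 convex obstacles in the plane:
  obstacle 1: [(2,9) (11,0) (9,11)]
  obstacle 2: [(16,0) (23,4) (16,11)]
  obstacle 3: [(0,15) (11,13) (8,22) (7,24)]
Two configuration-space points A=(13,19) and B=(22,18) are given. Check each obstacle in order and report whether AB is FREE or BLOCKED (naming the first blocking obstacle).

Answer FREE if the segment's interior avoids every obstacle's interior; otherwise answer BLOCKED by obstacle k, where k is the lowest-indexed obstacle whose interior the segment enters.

Obstacle 1 [(2,9) (11,0) (9,11)]:
  edge (2,9)–(11,0): clear
  edge (11,0)–(9,11): clear
  edge (9,11)–(2,9): clear
  midpoint (35/2,37/2) outside
  → clear
Obstacle 2 [(16,0) (23,4) (16,11)]:
  edge (16,0)–(23,4): clear
  edge (23,4)–(16,11): clear
  edge (16,11)–(16,0): clear
  midpoint (35/2,37/2) outside
  → clear
Obstacle 3 [(0,15) (11,13) (8,22) (7,24)]:
  edge (0,15)–(11,13): clear
  edge (11,13)–(8,22): clear
  edge (8,22)–(7,24): clear
  edge (7,24)–(0,15): clear
  midpoint (35/2,37/2) outside
  → clear

FREE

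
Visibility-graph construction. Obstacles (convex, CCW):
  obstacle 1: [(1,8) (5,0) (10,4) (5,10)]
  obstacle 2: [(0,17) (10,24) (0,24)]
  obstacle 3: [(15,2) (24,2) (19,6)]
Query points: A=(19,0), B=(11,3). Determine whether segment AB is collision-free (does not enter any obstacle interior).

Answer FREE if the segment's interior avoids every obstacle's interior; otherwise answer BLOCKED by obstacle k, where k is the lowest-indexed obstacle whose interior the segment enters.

FREE

Obstacle 1 [(1,8) (5,0) (10,4) (5,10)]:
  edge (1,8)–(5,0): clear
  edge (5,0)–(10,4): clear
  edge (10,4)–(5,10): clear
  edge (5,10)–(1,8): clear
  midpoint (15,3/2) outside
  → clear
Obstacle 2 [(0,17) (10,24) (0,24)]:
  edge (0,17)–(10,24): clear
  edge (10,24)–(0,24): clear
  edge (0,24)–(0,17): clear
  midpoint (15,3/2) outside
  → clear
Obstacle 3 [(15,2) (24,2) (19,6)]:
  edge (15,2)–(24,2): clear
  edge (24,2)–(19,6): clear
  edge (19,6)–(15,2): clear
  midpoint (15,3/2) outside
  → clear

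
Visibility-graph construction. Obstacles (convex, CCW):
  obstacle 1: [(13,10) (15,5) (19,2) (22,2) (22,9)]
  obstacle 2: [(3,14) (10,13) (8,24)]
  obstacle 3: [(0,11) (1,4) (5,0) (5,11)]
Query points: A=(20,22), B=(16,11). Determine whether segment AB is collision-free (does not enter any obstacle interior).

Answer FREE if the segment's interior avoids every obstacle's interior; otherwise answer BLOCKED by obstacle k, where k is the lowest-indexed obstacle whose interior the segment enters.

Obstacle 1 [(13,10) (15,5) (19,2) (22,2) (22,9)]:
  edge (13,10)–(15,5): clear
  edge (15,5)–(19,2): clear
  edge (19,2)–(22,2): clear
  edge (22,2)–(22,9): clear
  edge (22,9)–(13,10): clear
  midpoint (18,33/2) outside
  → clear
Obstacle 2 [(3,14) (10,13) (8,24)]:
  edge (3,14)–(10,13): clear
  edge (10,13)–(8,24): clear
  edge (8,24)–(3,14): clear
  midpoint (18,33/2) outside
  → clear
Obstacle 3 [(0,11) (1,4) (5,0) (5,11)]:
  edge (0,11)–(1,4): clear
  edge (1,4)–(5,0): clear
  edge (5,0)–(5,11): clear
  edge (5,11)–(0,11): clear
  midpoint (18,33/2) outside
  → clear

FREE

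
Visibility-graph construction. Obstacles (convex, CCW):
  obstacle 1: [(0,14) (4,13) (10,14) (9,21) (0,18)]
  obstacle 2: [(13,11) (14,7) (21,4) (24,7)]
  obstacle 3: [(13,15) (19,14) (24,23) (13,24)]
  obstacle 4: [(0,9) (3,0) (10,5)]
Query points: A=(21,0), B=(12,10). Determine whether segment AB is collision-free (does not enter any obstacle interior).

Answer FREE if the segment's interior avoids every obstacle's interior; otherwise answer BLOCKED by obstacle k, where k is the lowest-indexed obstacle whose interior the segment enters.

Obstacle 1 [(0,14) (4,13) (10,14) (9,21) (0,18)]:
  edge (0,14)–(4,13): clear
  edge (4,13)–(10,14): clear
  edge (10,14)–(9,21): clear
  edge (9,21)–(0,18): clear
  edge (0,18)–(0,14): clear
  midpoint (33/2,5) outside
  → clear
Obstacle 2 [(13,11) (14,7) (21,4) (24,7)]:
  edge (13,11)–(14,7): crosses AB
  edge (14,7)–(21,4): crosses AB
  edge (21,4)–(24,7): clear
  edge (24,7)–(13,11): clear
  → BLOCKED
Obstacle 3 [(13,15) (19,14) (24,23) (13,24)]:
  edge (13,15)–(19,14): clear
  edge (19,14)–(24,23): clear
  edge (24,23)–(13,24): clear
  edge (13,24)–(13,15): clear
  midpoint (33/2,5) outside
  → clear
Obstacle 4 [(0,9) (3,0) (10,5)]:
  edge (0,9)–(3,0): clear
  edge (3,0)–(10,5): clear
  edge (10,5)–(0,9): clear
  midpoint (33/2,5) outside
  → clear

BLOCKED by obstacle 2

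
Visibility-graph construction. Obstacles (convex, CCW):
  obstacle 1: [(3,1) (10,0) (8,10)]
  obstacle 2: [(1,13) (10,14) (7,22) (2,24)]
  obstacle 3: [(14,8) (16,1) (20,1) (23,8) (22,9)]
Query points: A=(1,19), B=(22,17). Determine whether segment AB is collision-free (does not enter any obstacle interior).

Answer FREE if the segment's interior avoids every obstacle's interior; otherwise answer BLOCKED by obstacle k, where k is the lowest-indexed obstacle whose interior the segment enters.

Obstacle 1 [(3,1) (10,0) (8,10)]:
  edge (3,1)–(10,0): clear
  edge (10,0)–(8,10): clear
  edge (8,10)–(3,1): clear
  midpoint (23/2,18) outside
  → clear
Obstacle 2 [(1,13) (10,14) (7,22) (2,24)]:
  edge (1,13)–(10,14): clear
  edge (10,14)–(7,22): crosses AB
  edge (7,22)–(2,24): clear
  edge (2,24)–(1,13): crosses AB
  → BLOCKED
Obstacle 3 [(14,8) (16,1) (20,1) (23,8) (22,9)]:
  edge (14,8)–(16,1): clear
  edge (16,1)–(20,1): clear
  edge (20,1)–(23,8): clear
  edge (23,8)–(22,9): clear
  edge (22,9)–(14,8): clear
  midpoint (23/2,18) outside
  → clear

BLOCKED by obstacle 2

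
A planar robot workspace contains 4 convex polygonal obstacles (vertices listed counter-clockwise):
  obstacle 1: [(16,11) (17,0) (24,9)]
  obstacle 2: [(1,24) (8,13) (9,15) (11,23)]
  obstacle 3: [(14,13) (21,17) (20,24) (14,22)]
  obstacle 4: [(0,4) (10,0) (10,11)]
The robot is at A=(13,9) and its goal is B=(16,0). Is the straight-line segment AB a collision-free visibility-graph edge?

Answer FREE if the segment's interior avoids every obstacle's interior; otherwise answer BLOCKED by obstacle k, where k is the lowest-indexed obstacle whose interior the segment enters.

Obstacle 1 [(16,11) (17,0) (24,9)]:
  edge (16,11)–(17,0): clear
  edge (17,0)–(24,9): clear
  edge (24,9)–(16,11): clear
  midpoint (29/2,9/2) outside
  → clear
Obstacle 2 [(1,24) (8,13) (9,15) (11,23)]:
  edge (1,24)–(8,13): clear
  edge (8,13)–(9,15): clear
  edge (9,15)–(11,23): clear
  edge (11,23)–(1,24): clear
  midpoint (29/2,9/2) outside
  → clear
Obstacle 3 [(14,13) (21,17) (20,24) (14,22)]:
  edge (14,13)–(21,17): clear
  edge (21,17)–(20,24): clear
  edge (20,24)–(14,22): clear
  edge (14,22)–(14,13): clear
  midpoint (29/2,9/2) outside
  → clear
Obstacle 4 [(0,4) (10,0) (10,11)]:
  edge (0,4)–(10,0): clear
  edge (10,0)–(10,11): clear
  edge (10,11)–(0,4): clear
  midpoint (29/2,9/2) outside
  → clear

FREE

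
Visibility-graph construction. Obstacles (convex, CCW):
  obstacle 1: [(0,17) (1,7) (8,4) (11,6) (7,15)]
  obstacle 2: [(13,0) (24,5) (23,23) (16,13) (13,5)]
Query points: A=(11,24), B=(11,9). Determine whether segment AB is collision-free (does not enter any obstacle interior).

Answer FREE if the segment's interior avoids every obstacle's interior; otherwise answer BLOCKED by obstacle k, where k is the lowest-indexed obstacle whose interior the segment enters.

Obstacle 1 [(0,17) (1,7) (8,4) (11,6) (7,15)]:
  edge (0,17)–(1,7): clear
  edge (1,7)–(8,4): clear
  edge (8,4)–(11,6): clear
  edge (11,6)–(7,15): clear
  edge (7,15)–(0,17): clear
  midpoint (11,33/2) outside
  → clear
Obstacle 2 [(13,0) (24,5) (23,23) (16,13) (13,5)]:
  edge (13,0)–(24,5): clear
  edge (24,5)–(23,23): clear
  edge (23,23)–(16,13): clear
  edge (16,13)–(13,5): clear
  edge (13,5)–(13,0): clear
  midpoint (11,33/2) outside
  → clear

FREE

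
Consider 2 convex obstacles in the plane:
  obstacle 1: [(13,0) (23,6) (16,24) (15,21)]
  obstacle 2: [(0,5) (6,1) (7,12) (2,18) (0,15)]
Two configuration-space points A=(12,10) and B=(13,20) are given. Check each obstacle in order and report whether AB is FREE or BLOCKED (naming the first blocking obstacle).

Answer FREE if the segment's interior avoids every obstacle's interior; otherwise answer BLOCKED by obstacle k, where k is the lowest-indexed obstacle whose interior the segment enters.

Obstacle 1 [(13,0) (23,6) (16,24) (15,21)]:
  edge (13,0)–(23,6): clear
  edge (23,6)–(16,24): clear
  edge (16,24)–(15,21): clear
  edge (15,21)–(13,0): clear
  midpoint (25/2,15) outside
  → clear
Obstacle 2 [(0,5) (6,1) (7,12) (2,18) (0,15)]:
  edge (0,5)–(6,1): clear
  edge (6,1)–(7,12): clear
  edge (7,12)–(2,18): clear
  edge (2,18)–(0,15): clear
  edge (0,15)–(0,5): clear
  midpoint (25/2,15) outside
  → clear

FREE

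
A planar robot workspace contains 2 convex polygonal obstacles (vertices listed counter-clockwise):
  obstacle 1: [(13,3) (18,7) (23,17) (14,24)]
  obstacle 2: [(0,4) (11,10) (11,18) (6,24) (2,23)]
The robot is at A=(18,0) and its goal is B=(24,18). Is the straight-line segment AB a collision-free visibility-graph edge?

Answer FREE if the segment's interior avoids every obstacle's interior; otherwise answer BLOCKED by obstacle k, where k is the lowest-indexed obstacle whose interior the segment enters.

Obstacle 1 [(13,3) (18,7) (23,17) (14,24)]:
  edge (13,3)–(18,7): clear
  edge (18,7)–(23,17): clear
  edge (23,17)–(14,24): clear
  edge (14,24)–(13,3): clear
  midpoint (21,9) outside
  → clear
Obstacle 2 [(0,4) (11,10) (11,18) (6,24) (2,23)]:
  edge (0,4)–(11,10): clear
  edge (11,10)–(11,18): clear
  edge (11,18)–(6,24): clear
  edge (6,24)–(2,23): clear
  edge (2,23)–(0,4): clear
  midpoint (21,9) outside
  → clear

FREE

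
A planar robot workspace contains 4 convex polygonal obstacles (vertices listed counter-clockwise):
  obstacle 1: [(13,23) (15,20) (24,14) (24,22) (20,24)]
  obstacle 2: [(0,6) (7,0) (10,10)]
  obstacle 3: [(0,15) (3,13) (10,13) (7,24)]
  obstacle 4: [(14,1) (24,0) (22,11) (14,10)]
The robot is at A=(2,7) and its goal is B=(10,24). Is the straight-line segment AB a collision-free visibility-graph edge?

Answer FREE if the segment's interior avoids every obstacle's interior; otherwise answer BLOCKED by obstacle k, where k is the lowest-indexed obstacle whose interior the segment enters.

Obstacle 1 [(13,23) (15,20) (24,14) (24,22) (20,24)]:
  edge (13,23)–(15,20): clear
  edge (15,20)–(24,14): clear
  edge (24,14)–(24,22): clear
  edge (24,22)–(20,24): clear
  edge (20,24)–(13,23): clear
  midpoint (6,31/2) outside
  → clear
Obstacle 2 [(0,6) (7,0) (10,10)]:
  edge (0,6)–(7,0): clear
  edge (7,0)–(10,10): clear
  edge (10,10)–(0,6): clear
  midpoint (6,31/2) outside
  → clear
Obstacle 3 [(0,15) (3,13) (10,13) (7,24)]:
  edge (0,15)–(3,13): clear
  edge (3,13)–(10,13): crosses AB
  edge (10,13)–(7,24): crosses AB
  edge (7,24)–(0,15): clear
  → BLOCKED
Obstacle 4 [(14,1) (24,0) (22,11) (14,10)]:
  edge (14,1)–(24,0): clear
  edge (24,0)–(22,11): clear
  edge (22,11)–(14,10): clear
  edge (14,10)–(14,1): clear
  midpoint (6,31/2) outside
  → clear

BLOCKED by obstacle 3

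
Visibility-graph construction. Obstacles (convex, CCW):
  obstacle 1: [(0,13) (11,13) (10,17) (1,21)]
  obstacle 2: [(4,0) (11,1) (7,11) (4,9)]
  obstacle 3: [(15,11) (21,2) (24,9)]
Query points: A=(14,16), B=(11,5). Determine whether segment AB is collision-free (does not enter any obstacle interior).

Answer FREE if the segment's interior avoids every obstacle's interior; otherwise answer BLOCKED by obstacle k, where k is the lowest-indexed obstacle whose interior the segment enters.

Obstacle 1 [(0,13) (11,13) (10,17) (1,21)]:
  edge (0,13)–(11,13): clear
  edge (11,13)–(10,17): clear
  edge (10,17)–(1,21): clear
  edge (1,21)–(0,13): clear
  midpoint (25/2,21/2) outside
  → clear
Obstacle 2 [(4,0) (11,1) (7,11) (4,9)]:
  edge (4,0)–(11,1): clear
  edge (11,1)–(7,11): clear
  edge (7,11)–(4,9): clear
  edge (4,9)–(4,0): clear
  midpoint (25/2,21/2) outside
  → clear
Obstacle 3 [(15,11) (21,2) (24,9)]:
  edge (15,11)–(21,2): clear
  edge (21,2)–(24,9): clear
  edge (24,9)–(15,11): clear
  midpoint (25/2,21/2) outside
  → clear

FREE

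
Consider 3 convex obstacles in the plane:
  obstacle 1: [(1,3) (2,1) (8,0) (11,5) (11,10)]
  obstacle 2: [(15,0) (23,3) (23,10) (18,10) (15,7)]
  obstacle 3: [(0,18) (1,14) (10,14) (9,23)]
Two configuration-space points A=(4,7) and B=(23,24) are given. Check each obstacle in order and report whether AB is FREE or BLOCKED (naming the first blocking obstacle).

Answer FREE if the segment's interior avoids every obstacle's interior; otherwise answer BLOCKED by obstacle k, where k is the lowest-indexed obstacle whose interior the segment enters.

FREE

Obstacle 1 [(1,3) (2,1) (8,0) (11,5) (11,10)]:
  edge (1,3)–(2,1): clear
  edge (2,1)–(8,0): clear
  edge (8,0)–(11,5): clear
  edge (11,5)–(11,10): clear
  edge (11,10)–(1,3): clear
  midpoint (27/2,31/2) outside
  → clear
Obstacle 2 [(15,0) (23,3) (23,10) (18,10) (15,7)]:
  edge (15,0)–(23,3): clear
  edge (23,3)–(23,10): clear
  edge (23,10)–(18,10): clear
  edge (18,10)–(15,7): clear
  edge (15,7)–(15,0): clear
  midpoint (27/2,31/2) outside
  → clear
Obstacle 3 [(0,18) (1,14) (10,14) (9,23)]:
  edge (0,18)–(1,14): clear
  edge (1,14)–(10,14): clear
  edge (10,14)–(9,23): clear
  edge (9,23)–(0,18): clear
  midpoint (27/2,31/2) outside
  → clear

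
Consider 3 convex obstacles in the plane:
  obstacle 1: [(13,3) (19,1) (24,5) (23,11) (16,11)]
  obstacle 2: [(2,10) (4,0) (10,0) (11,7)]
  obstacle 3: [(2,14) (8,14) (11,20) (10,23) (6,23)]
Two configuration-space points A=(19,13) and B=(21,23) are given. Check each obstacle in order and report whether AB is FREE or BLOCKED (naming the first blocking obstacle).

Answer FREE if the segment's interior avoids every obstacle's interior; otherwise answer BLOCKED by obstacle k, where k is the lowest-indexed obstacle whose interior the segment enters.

FREE

Obstacle 1 [(13,3) (19,1) (24,5) (23,11) (16,11)]:
  edge (13,3)–(19,1): clear
  edge (19,1)–(24,5): clear
  edge (24,5)–(23,11): clear
  edge (23,11)–(16,11): clear
  edge (16,11)–(13,3): clear
  midpoint (20,18) outside
  → clear
Obstacle 2 [(2,10) (4,0) (10,0) (11,7)]:
  edge (2,10)–(4,0): clear
  edge (4,0)–(10,0): clear
  edge (10,0)–(11,7): clear
  edge (11,7)–(2,10): clear
  midpoint (20,18) outside
  → clear
Obstacle 3 [(2,14) (8,14) (11,20) (10,23) (6,23)]:
  edge (2,14)–(8,14): clear
  edge (8,14)–(11,20): clear
  edge (11,20)–(10,23): clear
  edge (10,23)–(6,23): clear
  edge (6,23)–(2,14): clear
  midpoint (20,18) outside
  → clear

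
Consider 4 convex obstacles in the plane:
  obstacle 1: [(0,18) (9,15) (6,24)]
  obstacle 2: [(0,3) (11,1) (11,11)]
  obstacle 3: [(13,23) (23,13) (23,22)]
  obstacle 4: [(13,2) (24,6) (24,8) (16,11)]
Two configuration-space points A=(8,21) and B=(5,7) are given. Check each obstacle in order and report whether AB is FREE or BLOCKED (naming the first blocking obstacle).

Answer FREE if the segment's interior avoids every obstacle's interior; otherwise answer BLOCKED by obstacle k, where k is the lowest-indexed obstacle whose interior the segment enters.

BLOCKED by obstacle 1

Obstacle 1 [(0,18) (9,15) (6,24)]:
  edge (0,18)–(9,15): crosses AB
  edge (9,15)–(6,24): crosses AB
  edge (6,24)–(0,18): clear
  → BLOCKED
Obstacle 2 [(0,3) (11,1) (11,11)]:
  edge (0,3)–(11,1): clear
  edge (11,1)–(11,11): clear
  edge (11,11)–(0,3): clear
  midpoint (13/2,14) outside
  → clear
Obstacle 3 [(13,23) (23,13) (23,22)]:
  edge (13,23)–(23,13): clear
  edge (23,13)–(23,22): clear
  edge (23,22)–(13,23): clear
  midpoint (13/2,14) outside
  → clear
Obstacle 4 [(13,2) (24,6) (24,8) (16,11)]:
  edge (13,2)–(24,6): clear
  edge (24,6)–(24,8): clear
  edge (24,8)–(16,11): clear
  edge (16,11)–(13,2): clear
  midpoint (13/2,14) outside
  → clear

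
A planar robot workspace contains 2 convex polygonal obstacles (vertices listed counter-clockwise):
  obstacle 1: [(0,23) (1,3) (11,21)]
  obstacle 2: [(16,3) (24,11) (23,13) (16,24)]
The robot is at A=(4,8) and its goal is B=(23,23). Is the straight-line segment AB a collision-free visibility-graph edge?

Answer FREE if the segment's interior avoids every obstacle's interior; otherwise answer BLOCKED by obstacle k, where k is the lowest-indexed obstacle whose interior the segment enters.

Obstacle 1 [(0,23) (1,3) (11,21)]:
  edge (0,23)–(1,3): clear
  edge (1,3)–(11,21): clear
  edge (11,21)–(0,23): clear
  midpoint (27/2,31/2) outside
  → clear
Obstacle 2 [(16,3) (24,11) (23,13) (16,24)]:
  edge (16,3)–(24,11): clear
  edge (24,11)–(23,13): clear
  edge (23,13)–(16,24): crosses AB
  edge (16,24)–(16,3): crosses AB
  → BLOCKED

BLOCKED by obstacle 2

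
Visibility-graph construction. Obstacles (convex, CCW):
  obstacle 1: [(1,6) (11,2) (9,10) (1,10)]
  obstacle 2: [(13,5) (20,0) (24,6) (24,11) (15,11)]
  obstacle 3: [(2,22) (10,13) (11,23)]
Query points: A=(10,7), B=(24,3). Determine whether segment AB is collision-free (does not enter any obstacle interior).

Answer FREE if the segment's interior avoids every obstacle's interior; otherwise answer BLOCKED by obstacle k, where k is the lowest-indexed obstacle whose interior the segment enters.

BLOCKED by obstacle 2

Obstacle 1 [(1,6) (11,2) (9,10) (1,10)]:
  edge (1,6)–(11,2): clear
  edge (11,2)–(9,10): clear
  edge (9,10)–(1,10): clear
  edge (1,10)–(1,6): clear
  midpoint (17,5) outside
  → clear
Obstacle 2 [(13,5) (20,0) (24,6) (24,11) (15,11)]:
  edge (13,5)–(20,0): clear
  edge (20,0)–(24,6): crosses AB
  edge (24,6)–(24,11): clear
  edge (24,11)–(15,11): clear
  edge (15,11)–(13,5): crosses AB
  → BLOCKED
Obstacle 3 [(2,22) (10,13) (11,23)]:
  edge (2,22)–(10,13): clear
  edge (10,13)–(11,23): clear
  edge (11,23)–(2,22): clear
  midpoint (17,5) outside
  → clear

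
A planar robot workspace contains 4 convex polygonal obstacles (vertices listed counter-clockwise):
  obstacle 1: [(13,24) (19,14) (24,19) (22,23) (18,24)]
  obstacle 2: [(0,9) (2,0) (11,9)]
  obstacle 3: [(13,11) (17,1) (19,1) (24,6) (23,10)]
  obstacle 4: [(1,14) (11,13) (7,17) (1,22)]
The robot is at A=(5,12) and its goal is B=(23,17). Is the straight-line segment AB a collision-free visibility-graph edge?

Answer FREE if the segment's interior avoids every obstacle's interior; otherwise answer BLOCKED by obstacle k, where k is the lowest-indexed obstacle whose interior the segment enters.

BLOCKED by obstacle 1

Obstacle 1 [(13,24) (19,14) (24,19) (22,23) (18,24)]:
  edge (13,24)–(19,14): crosses AB
  edge (19,14)–(24,19): crosses AB
  edge (24,19)–(22,23): clear
  edge (22,23)–(18,24): clear
  edge (18,24)–(13,24): clear
  → BLOCKED
Obstacle 2 [(0,9) (2,0) (11,9)]:
  edge (0,9)–(2,0): clear
  edge (2,0)–(11,9): clear
  edge (11,9)–(0,9): clear
  midpoint (14,29/2) outside
  → clear
Obstacle 3 [(13,11) (17,1) (19,1) (24,6) (23,10)]:
  edge (13,11)–(17,1): clear
  edge (17,1)–(19,1): clear
  edge (19,1)–(24,6): clear
  edge (24,6)–(23,10): clear
  edge (23,10)–(13,11): clear
  midpoint (14,29/2) outside
  → clear
Obstacle 4 [(1,14) (11,13) (7,17) (1,22)]:
  edge (1,14)–(11,13): crosses AB
  edge (11,13)–(7,17): crosses AB
  edge (7,17)–(1,22): clear
  edge (1,22)–(1,14): clear
  → BLOCKED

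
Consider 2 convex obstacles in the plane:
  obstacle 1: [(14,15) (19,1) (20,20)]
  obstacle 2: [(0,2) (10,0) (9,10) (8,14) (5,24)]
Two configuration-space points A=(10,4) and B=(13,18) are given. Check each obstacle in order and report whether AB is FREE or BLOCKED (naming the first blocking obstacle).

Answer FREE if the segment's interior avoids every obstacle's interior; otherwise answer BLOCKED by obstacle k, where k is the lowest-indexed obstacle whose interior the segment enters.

FREE

Obstacle 1 [(14,15) (19,1) (20,20)]:
  edge (14,15)–(19,1): clear
  edge (19,1)–(20,20): clear
  edge (20,20)–(14,15): clear
  midpoint (23/2,11) outside
  → clear
Obstacle 2 [(0,2) (10,0) (9,10) (8,14) (5,24)]:
  edge (0,2)–(10,0): clear
  edge (10,0)–(9,10): clear
  edge (9,10)–(8,14): clear
  edge (8,14)–(5,24): clear
  edge (5,24)–(0,2): clear
  midpoint (23/2,11) outside
  → clear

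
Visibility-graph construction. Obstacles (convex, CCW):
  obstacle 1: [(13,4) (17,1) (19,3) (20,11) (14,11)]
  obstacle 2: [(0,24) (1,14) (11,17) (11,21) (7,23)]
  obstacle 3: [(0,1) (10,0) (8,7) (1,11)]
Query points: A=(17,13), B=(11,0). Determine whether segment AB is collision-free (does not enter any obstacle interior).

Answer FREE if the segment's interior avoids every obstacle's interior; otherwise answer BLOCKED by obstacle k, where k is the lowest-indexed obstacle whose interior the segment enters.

Obstacle 1 [(13,4) (17,1) (19,3) (20,11) (14,11)]:
  edge (13,4)–(17,1): clear
  edge (17,1)–(19,3): clear
  edge (19,3)–(20,11): clear
  edge (20,11)–(14,11): crosses AB
  edge (14,11)–(13,4): crosses AB
  → BLOCKED
Obstacle 2 [(0,24) (1,14) (11,17) (11,21) (7,23)]:
  edge (0,24)–(1,14): clear
  edge (1,14)–(11,17): clear
  edge (11,17)–(11,21): clear
  edge (11,21)–(7,23): clear
  edge (7,23)–(0,24): clear
  midpoint (14,13/2) outside
  → clear
Obstacle 3 [(0,1) (10,0) (8,7) (1,11)]:
  edge (0,1)–(10,0): clear
  edge (10,0)–(8,7): clear
  edge (8,7)–(1,11): clear
  edge (1,11)–(0,1): clear
  midpoint (14,13/2) outside
  → clear

BLOCKED by obstacle 1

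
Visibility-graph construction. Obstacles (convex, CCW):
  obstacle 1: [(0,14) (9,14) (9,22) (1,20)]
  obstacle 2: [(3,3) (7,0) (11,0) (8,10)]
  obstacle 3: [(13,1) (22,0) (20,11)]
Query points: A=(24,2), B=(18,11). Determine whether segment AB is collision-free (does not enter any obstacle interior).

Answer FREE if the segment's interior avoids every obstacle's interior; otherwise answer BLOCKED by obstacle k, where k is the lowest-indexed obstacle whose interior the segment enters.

Obstacle 1 [(0,14) (9,14) (9,22) (1,20)]:
  edge (0,14)–(9,14): clear
  edge (9,14)–(9,22): clear
  edge (9,22)–(1,20): clear
  edge (1,20)–(0,14): clear
  midpoint (21,13/2) outside
  → clear
Obstacle 2 [(3,3) (7,0) (11,0) (8,10)]:
  edge (3,3)–(7,0): clear
  edge (7,0)–(11,0): clear
  edge (11,0)–(8,10): clear
  edge (8,10)–(3,3): clear
  midpoint (21,13/2) outside
  → clear
Obstacle 3 [(13,1) (22,0) (20,11)]:
  edge (13,1)–(22,0): clear
  edge (22,0)–(20,11): crosses AB
  edge (20,11)–(13,1): crosses AB
  → BLOCKED

BLOCKED by obstacle 3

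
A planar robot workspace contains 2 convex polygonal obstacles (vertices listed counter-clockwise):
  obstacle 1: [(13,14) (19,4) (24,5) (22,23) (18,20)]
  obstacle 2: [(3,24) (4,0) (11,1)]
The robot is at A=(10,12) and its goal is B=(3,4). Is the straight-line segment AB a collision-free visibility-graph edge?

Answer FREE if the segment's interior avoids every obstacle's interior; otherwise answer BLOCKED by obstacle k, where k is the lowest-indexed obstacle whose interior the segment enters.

Obstacle 1 [(13,14) (19,4) (24,5) (22,23) (18,20)]:
  edge (13,14)–(19,4): clear
  edge (19,4)–(24,5): clear
  edge (24,5)–(22,23): clear
  edge (22,23)–(18,20): clear
  edge (18,20)–(13,14): clear
  midpoint (13/2,8) outside
  → clear
Obstacle 2 [(3,24) (4,0) (11,1)]:
  edge (3,24)–(4,0): crosses AB
  edge (4,0)–(11,1): clear
  edge (11,1)–(3,24): crosses AB
  → BLOCKED

BLOCKED by obstacle 2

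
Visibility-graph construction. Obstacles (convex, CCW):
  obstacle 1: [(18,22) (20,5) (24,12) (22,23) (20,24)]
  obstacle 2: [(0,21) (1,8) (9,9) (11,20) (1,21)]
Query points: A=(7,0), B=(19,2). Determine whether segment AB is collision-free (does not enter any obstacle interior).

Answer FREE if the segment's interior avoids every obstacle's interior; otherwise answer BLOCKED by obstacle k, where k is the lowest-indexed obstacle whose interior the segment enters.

FREE

Obstacle 1 [(18,22) (20,5) (24,12) (22,23) (20,24)]:
  edge (18,22)–(20,5): clear
  edge (20,5)–(24,12): clear
  edge (24,12)–(22,23): clear
  edge (22,23)–(20,24): clear
  edge (20,24)–(18,22): clear
  midpoint (13,1) outside
  → clear
Obstacle 2 [(0,21) (1,8) (9,9) (11,20) (1,21)]:
  edge (0,21)–(1,8): clear
  edge (1,8)–(9,9): clear
  edge (9,9)–(11,20): clear
  edge (11,20)–(1,21): clear
  edge (1,21)–(0,21): clear
  midpoint (13,1) outside
  → clear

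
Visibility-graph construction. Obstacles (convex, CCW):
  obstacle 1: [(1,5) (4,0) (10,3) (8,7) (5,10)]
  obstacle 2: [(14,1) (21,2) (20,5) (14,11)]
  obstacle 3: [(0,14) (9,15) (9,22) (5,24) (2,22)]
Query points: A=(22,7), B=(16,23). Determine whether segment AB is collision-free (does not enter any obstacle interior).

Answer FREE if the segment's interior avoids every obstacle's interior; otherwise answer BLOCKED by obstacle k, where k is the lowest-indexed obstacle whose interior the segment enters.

Obstacle 1 [(1,5) (4,0) (10,3) (8,7) (5,10)]:
  edge (1,5)–(4,0): clear
  edge (4,0)–(10,3): clear
  edge (10,3)–(8,7): clear
  edge (8,7)–(5,10): clear
  edge (5,10)–(1,5): clear
  midpoint (19,15) outside
  → clear
Obstacle 2 [(14,1) (21,2) (20,5) (14,11)]:
  edge (14,1)–(21,2): clear
  edge (21,2)–(20,5): clear
  edge (20,5)–(14,11): clear
  edge (14,11)–(14,1): clear
  midpoint (19,15) outside
  → clear
Obstacle 3 [(0,14) (9,15) (9,22) (5,24) (2,22)]:
  edge (0,14)–(9,15): clear
  edge (9,15)–(9,22): clear
  edge (9,22)–(5,24): clear
  edge (5,24)–(2,22): clear
  edge (2,22)–(0,14): clear
  midpoint (19,15) outside
  → clear

FREE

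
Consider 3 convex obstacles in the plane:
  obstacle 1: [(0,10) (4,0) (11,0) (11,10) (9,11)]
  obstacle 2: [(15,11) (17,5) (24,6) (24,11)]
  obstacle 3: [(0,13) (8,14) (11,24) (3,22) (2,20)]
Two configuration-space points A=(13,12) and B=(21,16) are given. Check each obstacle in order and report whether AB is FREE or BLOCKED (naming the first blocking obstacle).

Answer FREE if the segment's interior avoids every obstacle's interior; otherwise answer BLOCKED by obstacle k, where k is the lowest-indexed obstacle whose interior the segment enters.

FREE

Obstacle 1 [(0,10) (4,0) (11,0) (11,10) (9,11)]:
  edge (0,10)–(4,0): clear
  edge (4,0)–(11,0): clear
  edge (11,0)–(11,10): clear
  edge (11,10)–(9,11): clear
  edge (9,11)–(0,10): clear
  midpoint (17,14) outside
  → clear
Obstacle 2 [(15,11) (17,5) (24,6) (24,11)]:
  edge (15,11)–(17,5): clear
  edge (17,5)–(24,6): clear
  edge (24,6)–(24,11): clear
  edge (24,11)–(15,11): clear
  midpoint (17,14) outside
  → clear
Obstacle 3 [(0,13) (8,14) (11,24) (3,22) (2,20)]:
  edge (0,13)–(8,14): clear
  edge (8,14)–(11,24): clear
  edge (11,24)–(3,22): clear
  edge (3,22)–(2,20): clear
  edge (2,20)–(0,13): clear
  midpoint (17,14) outside
  → clear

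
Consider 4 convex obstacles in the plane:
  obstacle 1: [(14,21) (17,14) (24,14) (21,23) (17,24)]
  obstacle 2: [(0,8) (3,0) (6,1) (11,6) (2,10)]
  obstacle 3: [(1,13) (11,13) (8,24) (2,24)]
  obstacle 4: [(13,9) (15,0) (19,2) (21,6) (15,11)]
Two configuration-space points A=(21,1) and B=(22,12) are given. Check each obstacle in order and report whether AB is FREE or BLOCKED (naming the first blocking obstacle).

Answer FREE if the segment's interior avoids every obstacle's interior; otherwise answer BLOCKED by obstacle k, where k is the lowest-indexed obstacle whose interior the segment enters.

Obstacle 1 [(14,21) (17,14) (24,14) (21,23) (17,24)]:
  edge (14,21)–(17,14): clear
  edge (17,14)–(24,14): clear
  edge (24,14)–(21,23): clear
  edge (21,23)–(17,24): clear
  edge (17,24)–(14,21): clear
  midpoint (43/2,13/2) outside
  → clear
Obstacle 2 [(0,8) (3,0) (6,1) (11,6) (2,10)]:
  edge (0,8)–(3,0): clear
  edge (3,0)–(6,1): clear
  edge (6,1)–(11,6): clear
  edge (11,6)–(2,10): clear
  edge (2,10)–(0,8): clear
  midpoint (43/2,13/2) outside
  → clear
Obstacle 3 [(1,13) (11,13) (8,24) (2,24)]:
  edge (1,13)–(11,13): clear
  edge (11,13)–(8,24): clear
  edge (8,24)–(2,24): clear
  edge (2,24)–(1,13): clear
  midpoint (43/2,13/2) outside
  → clear
Obstacle 4 [(13,9) (15,0) (19,2) (21,6) (15,11)]:
  edge (13,9)–(15,0): clear
  edge (15,0)–(19,2): clear
  edge (19,2)–(21,6): clear
  edge (21,6)–(15,11): clear
  edge (15,11)–(13,9): clear
  midpoint (43/2,13/2) outside
  → clear

FREE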